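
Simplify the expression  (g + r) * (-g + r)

Pair the conjugate factors: (r+g)(r-g) = -g^2 + r^2.

-g^2 + r^2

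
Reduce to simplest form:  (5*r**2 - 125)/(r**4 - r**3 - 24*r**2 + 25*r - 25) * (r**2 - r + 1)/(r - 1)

5/(r - 1)

Factor: 5*r**2 - 125 = 5*(r + 5)*(r - 5);  r**4 - r**3 - 24*r**2 + 25*r - 25 = (r - 5)*(r + 5)*(r**2 - r + 1)
Cancel the common factors (r**2 - r + 1), (r + 5), (r - 5).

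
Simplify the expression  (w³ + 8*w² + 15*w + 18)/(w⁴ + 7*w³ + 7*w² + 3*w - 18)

1/(w - 1)

Factor: w³ + 8*w² + 15*w + 18 = (w² + 2*w + 3)·(w + 6);  w⁴ + 7*w³ + 7*w² + 3*w - 18 = (w + 6)·(w - 1)·(w² + 2*w + 3)
Cancel the common factors (w² + 2*w + 3), (w + 6).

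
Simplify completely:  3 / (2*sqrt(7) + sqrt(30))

Multiply numerator and denominator by -2*sqrt(7) + sqrt(30).
Denominator becomes 2; numerator becomes -6*sqrt(7) + 3*sqrt(30).

(-6*sqrt(7) + 3*sqrt(30))/2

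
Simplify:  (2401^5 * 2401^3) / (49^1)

2401^5 = 7^20; 2401^3 = 7^12; 49^1 = 7^2
Combine exponents: 7^30

7^30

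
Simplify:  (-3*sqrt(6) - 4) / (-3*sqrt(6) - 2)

(3*sqrt(6) + 23)/25

Multiply numerator and denominator by -2 + 3*sqrt(6).
Denominator becomes -50; numerator becomes -46 - 6*sqrt(6).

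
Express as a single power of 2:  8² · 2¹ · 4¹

2^9

8² = 2^6; 2¹ = 2^1; 4¹ = 2^2
Combine exponents: 2^9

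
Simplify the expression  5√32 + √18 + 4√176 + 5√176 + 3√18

5√32 = 20*√2; √18 = 3*√2; 4√176 = 16*√11; 5√176 = 20*√11; 3√18 = 9*√2

32*√2 + 36*√11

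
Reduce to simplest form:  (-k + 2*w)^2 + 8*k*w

Expand the square and combine the 8*k*w term.

(k + 2*w)^2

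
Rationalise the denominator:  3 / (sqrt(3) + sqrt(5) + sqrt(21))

(-57*sqrt(5) - 69*sqrt(3) + 18*sqrt(35) + 39*sqrt(21))/109

Group as (sqrt(5) + sqrt(21)) + sqrt(3); multiply by (sqrt(5) + sqrt(21)) - sqrt(3), then rationalise the remaining surd.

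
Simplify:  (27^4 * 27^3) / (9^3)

3^15

27^4 = 3^12; 27^3 = 3^9; 9^3 = 3^6
Combine exponents: 3^15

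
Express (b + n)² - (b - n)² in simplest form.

4*b*n

Only the odd-power cross terms survive.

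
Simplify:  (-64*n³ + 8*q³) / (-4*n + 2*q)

Factor as (a-b)(a^2+ab+b^2) with a=(2*q), b=(4*n).

16*n² + 8*n*q + 4*q²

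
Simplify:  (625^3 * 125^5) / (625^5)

625^3 = 5^12; 125^5 = 5^15; 625^5 = 5^20
Combine exponents: 5^7

5^7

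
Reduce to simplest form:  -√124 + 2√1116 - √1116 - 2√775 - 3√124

√124 = 2*√31; 2√1116 = 12*√31; √1116 = 6*√31; 2√775 = 10*√31; 3√124 = 6*√31
Combine: (-2 + 12 - 6 - 10 - 6)·√31 = -12*√31

-12*√31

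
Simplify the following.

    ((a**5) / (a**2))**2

Inside the bracket: a**3
Raise to the power 2: a**6

a**6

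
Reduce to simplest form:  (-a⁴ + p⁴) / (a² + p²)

Difference of fourth powers: factor out (a² + p²).

-a² + p²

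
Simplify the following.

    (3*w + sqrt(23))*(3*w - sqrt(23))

Product of conjugates: (P+Q)(P-Q) = P**2 - Q**2.

9*w**2 - 23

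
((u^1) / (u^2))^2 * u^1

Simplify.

Inside the bracket: (u^-1)
Raise to the power 2: (u^-2)
Multiply by u^1: add exponents.

1/u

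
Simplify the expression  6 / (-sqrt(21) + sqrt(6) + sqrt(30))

(-10*sqrt(21) - 2*sqrt(30) + 30*sqrt(6) + 8*sqrt(105))/55

Group as (sqrt(6) + sqrt(30)) - sqrt(21); multiply by (sqrt(6) + sqrt(30)) + sqrt(21), then rationalise the remaining surd.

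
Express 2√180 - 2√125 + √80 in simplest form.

6*√5

2√180 = 12*√5; 2√125 = 10*√5; √80 = 4*√5
Combine: (12 - 10 + 4)·√5 = 6*√5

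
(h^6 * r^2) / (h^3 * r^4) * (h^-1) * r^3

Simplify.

h^2*r

Quotient: h^3 * (r^-2)
Multiply by (h^-1) * r^3: add exponents.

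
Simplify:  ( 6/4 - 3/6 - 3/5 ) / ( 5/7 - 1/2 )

28/15

Numerator: 6/4 - 3/6 - 3/5 = 2/5
Denominator: 5/7 - 1/2 = 3/14
Divide: (2/5) · (14/3) = 28/15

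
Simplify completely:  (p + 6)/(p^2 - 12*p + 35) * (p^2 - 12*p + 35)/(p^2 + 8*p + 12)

1/(p + 2)

Factor: p^2 - 12*p + 35 = (p - 7)*(p - 5);  p^2 - 12*p + 35 = (p - 5)*(p - 7);  p^2 + 8*p + 12 = (p + 6)*(p + 2)
Cancel the common factors (p - 5), (p + 6), (p - 7).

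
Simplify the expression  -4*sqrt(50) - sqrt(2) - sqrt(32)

-25*sqrt(2)

4*sqrt(50) = 20*sqrt(2); sqrt(2) = sqrt(2); sqrt(32) = 4*sqrt(2)
Combine: (-20 - 1 - 4)·sqrt(2) = -25*sqrt(2)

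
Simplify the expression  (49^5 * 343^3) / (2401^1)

49^5 = 7^10; 343^3 = 7^9; 2401^1 = 7^4
Combine exponents: 7^15

7^15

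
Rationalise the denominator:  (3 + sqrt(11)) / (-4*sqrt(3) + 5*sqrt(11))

(12*sqrt(3) + 4*sqrt(33) + 15*sqrt(11) + 55)/227

Multiply numerator and denominator by 4*sqrt(3) + 5*sqrt(11).
Denominator becomes 227; numerator becomes 12*sqrt(3) + 4*sqrt(33) + 15*sqrt(11) + 55.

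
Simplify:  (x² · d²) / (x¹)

d²*x

Quotient: x¹ · d²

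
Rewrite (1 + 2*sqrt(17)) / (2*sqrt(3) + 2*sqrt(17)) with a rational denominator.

Multiply numerator and denominator by -2*sqrt(3) + 2*sqrt(17).
Denominator becomes 56; numerator becomes -4*sqrt(51) - 2*sqrt(3) + 2*sqrt(17) + 68.

(-2*sqrt(51) - sqrt(3) + sqrt(17) + 34)/28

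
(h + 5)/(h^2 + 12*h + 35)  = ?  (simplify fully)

1/(h + 7)

Factor: h^2 + 12*h + 35 = (h + 5)*(h + 7)
Cancel the common factor (h + 5).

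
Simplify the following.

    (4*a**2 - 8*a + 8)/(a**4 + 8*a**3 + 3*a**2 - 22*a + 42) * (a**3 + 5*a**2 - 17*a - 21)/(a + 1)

(4*a - 12)/(a + 3)

Factor: 4*a**2 - 8*a + 8 = 4*(a**2 - 2*a + 2);  a**4 + 8*a**3 + 3*a**2 - 22*a + 42 = (a + 3)*(a + 7)*(a**2 - 2*a + 2);  a**3 + 5*a**2 - 17*a - 21 = (a + 1)*(a - 3)*(a + 7)
Cancel the common factors (a**2 - 2*a + 2), (a + 1), (a + 7).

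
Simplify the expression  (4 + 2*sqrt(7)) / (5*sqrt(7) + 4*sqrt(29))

Multiply numerator and denominator by -4*sqrt(29) + 5*sqrt(7).
Denominator becomes -289; numerator becomes -8*sqrt(203) - 16*sqrt(29) + 20*sqrt(7) + 70.

(-70 - 20*sqrt(7) + 16*sqrt(29) + 8*sqrt(203))/289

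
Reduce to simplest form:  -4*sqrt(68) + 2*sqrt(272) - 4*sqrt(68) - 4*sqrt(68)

-16*sqrt(17)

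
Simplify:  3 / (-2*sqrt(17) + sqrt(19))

(-6*sqrt(17) - 3*sqrt(19))/49

Multiply numerator and denominator by sqrt(19) + 2*sqrt(17).
Denominator becomes -49; numerator becomes 3*sqrt(19) + 6*sqrt(17).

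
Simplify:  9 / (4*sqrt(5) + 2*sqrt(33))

Multiply numerator and denominator by -2*sqrt(33) + 4*sqrt(5).
Denominator becomes -52; numerator becomes -18*sqrt(33) + 36*sqrt(5).

(-18*sqrt(5) + 9*sqrt(33))/26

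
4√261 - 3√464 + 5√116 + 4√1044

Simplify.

4√261 = 12*√29; 3√464 = 12*√29; 5√116 = 10*√29; 4√1044 = 24*√29
Combine: (12 - 12 + 10 + 24)·√29 = 34*√29

34*√29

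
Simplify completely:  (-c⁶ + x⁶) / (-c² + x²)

c⁴ + c²*x² + x⁴

Difference of sixth powers: factor out (-c² + x²).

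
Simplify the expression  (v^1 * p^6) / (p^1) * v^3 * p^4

Quotient: v^1 * p^5
Multiply by v^3 * p^4: add exponents.

p^9*v^4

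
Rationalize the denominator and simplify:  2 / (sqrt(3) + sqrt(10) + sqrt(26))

Group as (sqrt(3) + sqrt(10)) + sqrt(26); multiply by (sqrt(3) + sqrt(10)) - sqrt(26), then rationalise the remaining surd.

(-38*sqrt(10) - 66*sqrt(3) + 8*sqrt(195) + 26*sqrt(26))/49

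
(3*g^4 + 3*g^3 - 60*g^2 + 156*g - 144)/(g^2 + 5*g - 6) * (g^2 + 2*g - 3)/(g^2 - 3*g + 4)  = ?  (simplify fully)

Factor: 3*g^4 + 3*g^3 - 60*g^2 + 156*g - 144 = 3*(g + 6)*(g - 2)*(g^2 - 3*g + 4);  g^2 + 5*g - 6 = (g - 1)*(g + 6);  g^2 + 2*g - 3 = (g + 3)*(g - 1)
Cancel the common factors (g^2 - 3*g + 4), (g + 6), (g - 1).

3*g^2 + 3*g - 18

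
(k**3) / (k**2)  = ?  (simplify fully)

k

Quotient: k**1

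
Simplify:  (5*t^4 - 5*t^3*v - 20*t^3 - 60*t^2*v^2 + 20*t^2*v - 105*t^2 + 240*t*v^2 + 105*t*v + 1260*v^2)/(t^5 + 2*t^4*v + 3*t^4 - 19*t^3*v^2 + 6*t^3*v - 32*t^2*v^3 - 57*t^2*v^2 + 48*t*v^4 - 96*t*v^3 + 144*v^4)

Factor: 5*t^4 - 5*t^3*v - 20*t^3 - 60*t^2*v^2 + 20*t^2*v - 105*t^2 + 240*t*v^2 + 105*t*v + 1260*v^2 = 5*(t - 7)*(t + 3*v)*(t - 4*v)*(t + 3);  t^5 + 2*t^4*v + 3*t^4 - 19*t^3*v^2 + 6*t^3*v - 32*t^2*v^3 - 57*t^2*v^2 + 48*t*v^4 - 96*t*v^3 + 144*v^4 = (t + 3*v)*(t - v)*(t + 3)*(t + 4*v)*(t - 4*v)
Cancel the common factors (t + 3*v), (t + 3), (t - 4*v).

(5*t - 35)/(t^2 + 3*t*v - 4*v^2)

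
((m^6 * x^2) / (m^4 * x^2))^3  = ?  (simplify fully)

m^6

Inside the bracket: m^2
Raise to the power 3: m^6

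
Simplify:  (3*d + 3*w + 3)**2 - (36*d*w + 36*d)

9*(-d + w + 1)**2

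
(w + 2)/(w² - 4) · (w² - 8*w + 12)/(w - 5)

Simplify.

(w - 6)/(w - 5)

Factor: w² - 4 = (w - 2)·(w + 2);  w² - 8*w + 12 = (w - 2)·(w - 6)
Cancel the common factors (w + 2), (w - 2).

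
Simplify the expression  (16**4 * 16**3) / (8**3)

16**4 = 2**16; 16**3 = 2**12; 8**3 = 2**9
Combine exponents: 2**19

2**19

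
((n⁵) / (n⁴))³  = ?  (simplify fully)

Inside the bracket: n¹
Raise to the power 3: n³

n³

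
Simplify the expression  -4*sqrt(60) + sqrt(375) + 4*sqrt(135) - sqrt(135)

6*sqrt(15)

4*sqrt(60) = 8*sqrt(15); sqrt(375) = 5*sqrt(15); 4*sqrt(135) = 12*sqrt(15); sqrt(135) = 3*sqrt(15)
Combine: (-8 + 5 + 12 - 3)·sqrt(15) = 6*sqrt(15)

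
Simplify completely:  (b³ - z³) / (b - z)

b^3 - z^3 = (b - z)(b² + b*z + z²).

b² + b*z + z²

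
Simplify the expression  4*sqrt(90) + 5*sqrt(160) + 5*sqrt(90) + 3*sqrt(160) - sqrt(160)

55*sqrt(10)

4*sqrt(90) = 12*sqrt(10); 5*sqrt(160) = 20*sqrt(10); 5*sqrt(90) = 15*sqrt(10); 3*sqrt(160) = 12*sqrt(10); sqrt(160) = 4*sqrt(10)
Combine: (12 + 20 + 15 + 12 - 4)·sqrt(10) = 55*sqrt(10)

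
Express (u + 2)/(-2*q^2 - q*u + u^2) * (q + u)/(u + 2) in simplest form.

Factor: -2*q^2 - q*u + u^2 = (-2*q + u)*(q + u)
Cancel the common factors (u + 2), (q + u).

-1/(2*q - u)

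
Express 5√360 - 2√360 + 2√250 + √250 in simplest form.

33*√10

5√360 = 30*√10; 2√360 = 12*√10; 2√250 = 10*√10; √250 = 5*√10
Combine: (30 - 12 + 10 + 5)·√10 = 33*√10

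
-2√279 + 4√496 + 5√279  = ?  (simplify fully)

25*√31

2√279 = 6*√31; 4√496 = 16*√31; 5√279 = 15*√31
Combine: (-6 + 16 + 15)·√31 = 25*√31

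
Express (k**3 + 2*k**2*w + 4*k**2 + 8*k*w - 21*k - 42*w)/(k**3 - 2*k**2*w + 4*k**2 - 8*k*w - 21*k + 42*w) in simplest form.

(-k - 2*w)/(-k + 2*w)

Factor: k**3 + 2*k**2*w + 4*k**2 + 8*k*w - 21*k - 42*w = (k - 3)*(k + 7)*(k + 2*w);  k**3 - 2*k**2*w + 4*k**2 - 8*k*w - 21*k + 42*w = (k + 7)*(k - 2*w)*(k - 3)
Cancel the common factors (k - 3), (k + 7).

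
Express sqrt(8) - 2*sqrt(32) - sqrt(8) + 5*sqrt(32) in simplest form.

sqrt(8) = 2*sqrt(2); 2*sqrt(32) = 8*sqrt(2); sqrt(8) = 2*sqrt(2); 5*sqrt(32) = 20*sqrt(2)
Combine: (2 - 8 - 2 + 20)·sqrt(2) = 12*sqrt(2)

12*sqrt(2)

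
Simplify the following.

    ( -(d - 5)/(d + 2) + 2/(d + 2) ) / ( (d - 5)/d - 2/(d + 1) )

(-d³ + 6*d² + 7*d)/(d³ - 4*d² - 17*d - 10)

Numerator: -(d - 5)/(d + 2) + 2/(d + 2) = (-d + 7)/(d + 2)
Denominator: (d - 5)/d - 2/(d + 1) = (d² - 6*d - 5)/(d² + d)
Divide: ((-d + 7)/(d + 2)) · ((d² + d)/(d² - 6*d - 5)) = (-d³ + 6*d² + 7*d)/(d³ - 4*d² - 17*d - 10)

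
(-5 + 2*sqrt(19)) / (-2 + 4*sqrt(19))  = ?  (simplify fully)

(-8*sqrt(19) + 71)/150

Multiply numerator and denominator by -4*sqrt(19) - 2.
Denominator becomes -300; numerator becomes -142 + 16*sqrt(19).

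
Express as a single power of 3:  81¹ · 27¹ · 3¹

3^8

81¹ = 3^4; 27¹ = 3^3; 3¹ = 3^1
Combine exponents: 3^8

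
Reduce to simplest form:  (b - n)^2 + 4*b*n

(b + n)^2

After expansion: b^2 + 2*b*n + n^2 — a perfect-square trinomial.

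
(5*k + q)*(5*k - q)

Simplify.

Difference of squares with P = 5*k, Q = q.

25*k^2 - q^2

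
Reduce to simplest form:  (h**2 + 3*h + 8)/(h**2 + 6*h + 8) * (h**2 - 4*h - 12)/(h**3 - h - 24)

(h - 6)/(h**2 + h - 12)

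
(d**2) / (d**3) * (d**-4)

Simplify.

Quotient: (d**-1)
Multiply by (d**-4): add exponents.

d**(-5)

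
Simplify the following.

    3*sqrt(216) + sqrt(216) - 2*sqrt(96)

16*sqrt(6)

3*sqrt(216) = 18*sqrt(6); sqrt(216) = 6*sqrt(6); 2*sqrt(96) = 8*sqrt(6)
Combine: (18 + 6 - 8)·sqrt(6) = 16*sqrt(6)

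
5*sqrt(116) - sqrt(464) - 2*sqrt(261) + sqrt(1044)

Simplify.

5*sqrt(116) = 10*sqrt(29); sqrt(464) = 4*sqrt(29); 2*sqrt(261) = 6*sqrt(29); sqrt(1044) = 6*sqrt(29)
Combine: (10 - 4 - 6 + 6)·sqrt(29) = 6*sqrt(29)

6*sqrt(29)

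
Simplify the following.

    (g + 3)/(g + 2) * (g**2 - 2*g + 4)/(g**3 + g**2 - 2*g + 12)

1/(g + 2)

Factor: g**3 + g**2 - 2*g + 12 = (g + 3)*(g**2 - 2*g + 4)
Cancel the common factors (g**2 - 2*g + 4), (g + 3).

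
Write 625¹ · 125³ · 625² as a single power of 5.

625¹ = 5^4; 125³ = 5^9; 625² = 5^8
Combine exponents: 5^21

5^21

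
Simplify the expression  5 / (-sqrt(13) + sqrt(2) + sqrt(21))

(-25*sqrt(13) - 15*sqrt(21) + 80*sqrt(2) + 5*sqrt(546))/34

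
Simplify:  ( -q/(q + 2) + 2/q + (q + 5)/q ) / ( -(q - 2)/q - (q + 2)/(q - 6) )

(-9*q² + 40*q + 84)/(2*q³ - 2*q² + 24)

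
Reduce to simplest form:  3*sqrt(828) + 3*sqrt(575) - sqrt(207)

30*sqrt(23)

3*sqrt(828) = 18*sqrt(23); 3*sqrt(575) = 15*sqrt(23); sqrt(207) = 3*sqrt(23)
Combine: (18 + 15 - 3)·sqrt(23) = 30*sqrt(23)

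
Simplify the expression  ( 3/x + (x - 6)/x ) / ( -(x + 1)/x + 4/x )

Numerator: 3/x + (x - 6)/x = (x - 3)/x
Denominator: -(x + 1)/x + 4/x = (-x + 3)/x
Divide: ((x - 3)/x) · (x/(-x + 3)) = -1

-1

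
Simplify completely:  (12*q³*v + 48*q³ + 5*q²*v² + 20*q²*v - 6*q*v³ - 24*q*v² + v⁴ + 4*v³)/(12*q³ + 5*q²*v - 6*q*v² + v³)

v + 4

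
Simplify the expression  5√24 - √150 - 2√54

-√6

5√24 = 10*√6; √150 = 5*√6; 2√54 = 6*√6
Combine: (10 - 5 - 6)·√6 = -√6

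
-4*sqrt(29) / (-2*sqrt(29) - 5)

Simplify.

Multiply numerator and denominator by -5 + 2*sqrt(29).
Denominator becomes -91; numerator becomes -232 + 20*sqrt(29).

(-20*sqrt(29) + 232)/91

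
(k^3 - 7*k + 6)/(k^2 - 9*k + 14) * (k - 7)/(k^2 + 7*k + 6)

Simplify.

Factor: k^3 - 7*k + 6 = (k + 3)*(k - 2)*(k - 1);  k^2 - 9*k + 14 = (k - 2)*(k - 7);  k^2 + 7*k + 6 = (k + 1)*(k + 6)
Cancel the common factors (k - 2), (k - 7).

(k^2 + 2*k - 3)/(k^2 + 7*k + 6)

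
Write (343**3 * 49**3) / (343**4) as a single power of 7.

7**3

343**3 = 7**9; 49**3 = 7**6; 343**4 = 7**12
Combine exponents: 7**3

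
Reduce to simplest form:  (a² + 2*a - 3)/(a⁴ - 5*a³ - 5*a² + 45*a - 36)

Factor: a² + 2*a - 3 = (a - 1)·(a + 3);  a⁴ - 5*a³ - 5*a² + 45*a - 36 = (a - 1)·(a + 3)·(a - 3)·(a - 4)
Cancel the common factors (a + 3), (a - 1).

1/(a² - 7*a + 12)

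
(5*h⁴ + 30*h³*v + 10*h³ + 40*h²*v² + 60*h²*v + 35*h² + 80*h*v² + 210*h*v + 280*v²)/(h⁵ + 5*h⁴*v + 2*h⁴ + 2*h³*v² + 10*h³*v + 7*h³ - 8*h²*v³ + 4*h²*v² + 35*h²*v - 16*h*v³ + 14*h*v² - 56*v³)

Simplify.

-5/(-h + v)

Factor: 5*h⁴ + 30*h³*v + 10*h³ + 40*h²*v² + 60*h²*v + 35*h² + 80*h*v² + 210*h*v + 280*v² = 5·(h² + 2*h + 7)·(h + 2*v)·(h + 4*v);  h⁵ + 5*h⁴*v + 2*h⁴ + 2*h³*v² + 10*h³*v + 7*h³ - 8*h²*v³ + 4*h²*v² + 35*h²*v - 16*h*v³ + 14*h*v² - 56*v³ = (h² + 2*h + 7)·(h + 2*v)·(h - v)·(h + 4*v)
Cancel the common factors (h² + 2*h + 7), (h + 4*v), (h + 2*v).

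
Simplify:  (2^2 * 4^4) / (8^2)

2^4

2^2 = 2^2; 4^4 = 2^8; 8^2 = 2^6
Combine exponents: 2^4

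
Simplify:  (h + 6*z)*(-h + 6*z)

-h^2 + 36*z^2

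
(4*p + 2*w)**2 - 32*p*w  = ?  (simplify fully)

Expanding gives 16*p**2 - 16*p*w + 4*w**2, a perfect square.

4*(2*p - w)**2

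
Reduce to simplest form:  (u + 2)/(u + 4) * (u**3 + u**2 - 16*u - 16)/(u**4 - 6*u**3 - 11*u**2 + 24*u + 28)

Factor: u**3 + u**2 - 16*u - 16 = (u + 1)*(u + 4)*(u - 4);  u**4 - 6*u**3 - 11*u**2 + 24*u + 28 = (u + 2)*(u + 1)*(u - 7)*(u - 2)
Cancel the common factors (u + 1), (u + 2), (u + 4).

(u - 4)/(u**2 - 9*u + 14)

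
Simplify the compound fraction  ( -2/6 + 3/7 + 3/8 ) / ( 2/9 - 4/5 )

-1185/1456

Numerator: -2/6 + 3/7 + 3/8 = 79/168
Denominator: 2/9 - 4/5 = -26/45
Divide: (79/168) · (-45/26) = -1185/1456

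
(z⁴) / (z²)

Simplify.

z²

Quotient: z²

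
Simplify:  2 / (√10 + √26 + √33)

(-8*√2145 + 6*√33 + 34*√26 + 98*√10)/1031

Group as (√10 + √33) + √26; multiply by (√10 + √33) - √26, then rationalise the remaining surd.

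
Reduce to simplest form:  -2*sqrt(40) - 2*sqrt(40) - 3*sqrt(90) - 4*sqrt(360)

2*sqrt(40) = 4*sqrt(10); 2*sqrt(40) = 4*sqrt(10); 3*sqrt(90) = 9*sqrt(10); 4*sqrt(360) = 24*sqrt(10)
Combine: (-4 - 4 - 9 - 24)·sqrt(10) = -41*sqrt(10)

-41*sqrt(10)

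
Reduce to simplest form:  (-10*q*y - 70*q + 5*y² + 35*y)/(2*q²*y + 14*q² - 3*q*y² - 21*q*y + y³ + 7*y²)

5/(-q + y)

Factor: -10*q*y - 70*q + 5*y² + 35*y = 5·(-2*q + y)·(y + 7);  2*q²*y + 14*q² - 3*q*y² - 21*q*y + y³ + 7*y² = (y + 7)·(-q + y)·(-2*q + y)
Cancel the common factors (y + 7), (-2*q + y).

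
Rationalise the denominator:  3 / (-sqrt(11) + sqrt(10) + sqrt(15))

(-21*sqrt(11) + 9*sqrt(15) + 24*sqrt(10) + 15*sqrt(66))/202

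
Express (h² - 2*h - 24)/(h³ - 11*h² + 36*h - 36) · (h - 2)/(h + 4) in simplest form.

Factor: h² - 2*h - 24 = (h - 6)·(h + 4);  h³ - 11*h² + 36*h - 36 = (h - 2)·(h - 6)·(h - 3)
Cancel the common factors (h + 4), (h - 2), (h - 6).

1/(h - 3)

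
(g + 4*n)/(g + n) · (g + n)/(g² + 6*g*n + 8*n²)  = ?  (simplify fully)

Factor: g² + 6*g*n + 8*n² = (g + 4*n)·(g + 2*n)
Cancel the common factors (g + n), (g + 4*n).

1/(g + 2*n)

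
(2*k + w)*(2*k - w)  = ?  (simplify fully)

4*k^2 - w^2

Difference of squares with P = 2*k, Q = w.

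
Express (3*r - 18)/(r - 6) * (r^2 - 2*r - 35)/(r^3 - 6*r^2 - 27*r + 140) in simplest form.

3/(r - 4)

Factor: 3*r - 18 = 3*(r - 6);  r^2 - 2*r - 35 = (r + 5)*(r - 7);  r^3 - 6*r^2 - 27*r + 140 = (r + 5)*(r - 4)*(r - 7)
Cancel the common factors (r - 7), (r - 6), (r + 5).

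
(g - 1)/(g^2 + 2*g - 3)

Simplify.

1/(g + 3)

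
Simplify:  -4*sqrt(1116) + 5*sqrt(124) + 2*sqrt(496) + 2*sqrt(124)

4*sqrt(1116) = 24*sqrt(31); 5*sqrt(124) = 10*sqrt(31); 2*sqrt(496) = 8*sqrt(31); 2*sqrt(124) = 4*sqrt(31)
Combine: (-24 + 10 + 8 + 4)·sqrt(31) = -2*sqrt(31)

-2*sqrt(31)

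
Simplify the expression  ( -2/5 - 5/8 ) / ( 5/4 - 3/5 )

-41/26

Numerator: -2/5 - 5/8 = -41/40
Denominator: 5/4 - 3/5 = 13/20
Divide: (-41/40) · (20/13) = -41/26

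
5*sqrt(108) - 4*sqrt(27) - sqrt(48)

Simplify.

14*sqrt(3)

5*sqrt(108) = 30*sqrt(3); 4*sqrt(27) = 12*sqrt(3); sqrt(48) = 4*sqrt(3)
Combine: (30 - 12 - 4)·sqrt(3) = 14*sqrt(3)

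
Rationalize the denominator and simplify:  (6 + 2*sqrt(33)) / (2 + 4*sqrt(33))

Multiply numerator and denominator by -4*sqrt(33) + 2.
Denominator becomes -524; numerator becomes -252 - 20*sqrt(33).

(5*sqrt(33) + 63)/131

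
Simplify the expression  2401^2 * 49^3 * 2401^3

7^26

2401^2 = 7^8; 49^3 = 7^6; 2401^3 = 7^12
Combine exponents: 7^26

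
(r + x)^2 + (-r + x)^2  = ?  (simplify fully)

2*r^2 + 2*x^2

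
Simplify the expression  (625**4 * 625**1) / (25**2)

5**16

625**4 = 5**16; 625**1 = 5**4; 25**2 = 5**4
Combine exponents: 5**16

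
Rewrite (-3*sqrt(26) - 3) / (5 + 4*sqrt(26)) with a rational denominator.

(-297 + 3*sqrt(26))/391

Multiply numerator and denominator by -4*sqrt(26) + 5.
Denominator becomes -391; numerator becomes -3*sqrt(26) + 297.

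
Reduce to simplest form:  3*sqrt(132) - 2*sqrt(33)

3*sqrt(132) = 6*sqrt(33); 2*sqrt(33) = 2*sqrt(33)
Combine: (6 - 2)·sqrt(33) = 4*sqrt(33)

4*sqrt(33)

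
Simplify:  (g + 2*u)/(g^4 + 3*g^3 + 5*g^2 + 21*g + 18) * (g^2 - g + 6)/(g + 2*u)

Factor: g^4 + 3*g^3 + 5*g^2 + 21*g + 18 = (g^2 - g + 6)*(g + 3)*(g + 1)
Cancel the common factors (g^2 - g + 6), (g + 2*u).

1/(g^2 + 4*g + 3)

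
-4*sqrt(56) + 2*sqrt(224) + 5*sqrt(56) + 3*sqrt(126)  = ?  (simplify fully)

19*sqrt(14)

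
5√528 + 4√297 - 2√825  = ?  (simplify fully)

5√528 = 20*√33; 4√297 = 12*√33; 2√825 = 10*√33
Combine: (20 + 12 - 10)·√33 = 22*√33

22*√33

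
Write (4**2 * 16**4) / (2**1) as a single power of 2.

4**2 = 2**4; 16**4 = 2**16; 2**1 = 2**1
Combine exponents: 2**19

2**19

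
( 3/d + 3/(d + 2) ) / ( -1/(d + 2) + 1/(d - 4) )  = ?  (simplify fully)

Numerator: 3/d + 3/(d + 2) = (6*d + 6)/(d**2 + 2*d)
Denominator: -1/(d + 2) + 1/(d - 4) = 6/(d**2 - 2*d - 8)
Divide: ((6*d + 6)/(d**2 + 2*d)) · (d**2/6 - d/3 - 4/3) = (d**2 - 3*d - 4)/d

(d**2 - 3*d - 4)/d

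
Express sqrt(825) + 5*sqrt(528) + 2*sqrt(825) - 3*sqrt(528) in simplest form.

23*sqrt(33)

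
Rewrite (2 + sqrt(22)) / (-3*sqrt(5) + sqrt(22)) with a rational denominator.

Multiply numerator and denominator by sqrt(22) + 3*sqrt(5).
Denominator becomes -23; numerator becomes 2*sqrt(22) + 6*sqrt(5) + 22 + 3*sqrt(110).

(-3*sqrt(110) - 22 - 6*sqrt(5) - 2*sqrt(22))/23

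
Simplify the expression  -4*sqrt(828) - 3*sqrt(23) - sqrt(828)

-33*sqrt(23)

4*sqrt(828) = 24*sqrt(23); 3*sqrt(23) = 3*sqrt(23); sqrt(828) = 6*sqrt(23)
Combine: (-24 - 3 - 6)·sqrt(23) = -33*sqrt(23)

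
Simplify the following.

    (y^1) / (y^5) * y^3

1/y

Quotient: (y^-4)
Multiply by y^3: add exponents.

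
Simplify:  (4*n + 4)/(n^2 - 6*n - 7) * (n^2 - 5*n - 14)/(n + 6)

(4*n + 8)/(n + 6)

Factor: 4*n + 4 = 4*(n + 1);  n^2 - 6*n - 7 = (n - 7)*(n + 1);  n^2 - 5*n - 14 = (n + 2)*(n - 7)
Cancel the common factors (n + 1), (n - 7).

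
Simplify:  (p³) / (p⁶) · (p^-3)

Quotient: (p^-3)
Multiply by (p^-3): add exponents.

p^(-6)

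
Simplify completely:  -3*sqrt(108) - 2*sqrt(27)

-24*sqrt(3)

3*sqrt(108) = 18*sqrt(3); 2*sqrt(27) = 6*sqrt(3)
Combine: (-18 - 6)·sqrt(3) = -24*sqrt(3)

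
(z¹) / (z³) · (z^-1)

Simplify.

z^(-3)

Quotient: (z^-2)
Multiply by (z^-1): add exponents.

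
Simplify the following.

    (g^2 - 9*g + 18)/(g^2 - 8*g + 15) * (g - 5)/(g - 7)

(g - 6)/(g - 7)

Factor: g^2 - 9*g + 18 = (g - 3)*(g - 6);  g^2 - 8*g + 15 = (g - 5)*(g - 3)
Cancel the common factors (g - 3), (g - 5).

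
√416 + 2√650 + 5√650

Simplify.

39*√26

√416 = 4*√26; 2√650 = 10*√26; 5√650 = 25*√26
Combine: (4 + 10 + 25)·√26 = 39*√26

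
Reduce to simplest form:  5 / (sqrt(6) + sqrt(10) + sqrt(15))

(-300 + 5*sqrt(15) + 55*sqrt(10) + 95*sqrt(6))/239

Group as (sqrt(10) + sqrt(15)) + sqrt(6); multiply by (sqrt(10) + sqrt(15)) - sqrt(6), then rationalise the remaining surd.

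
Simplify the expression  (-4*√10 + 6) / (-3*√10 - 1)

(-22*√10 + 126)/89

Multiply numerator and denominator by -1 + 3*√10.
Denominator becomes -89; numerator becomes -126 + 22*√10.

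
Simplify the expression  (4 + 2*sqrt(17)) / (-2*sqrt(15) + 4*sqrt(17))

(2*sqrt(15) + sqrt(255) + 4*sqrt(17) + 34)/53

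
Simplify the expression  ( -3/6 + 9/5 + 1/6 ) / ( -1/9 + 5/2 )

132/215

Numerator: -3/6 + 9/5 + 1/6 = 22/15
Denominator: -1/9 + 5/2 = 43/18
Divide: (22/15) · (18/43) = 132/215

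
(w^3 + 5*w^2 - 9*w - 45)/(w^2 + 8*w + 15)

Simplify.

w - 3

Factor: w^3 + 5*w^2 - 9*w - 45 = (w - 3)*(w + 5)*(w + 3);  w^2 + 8*w + 15 = (w + 3)*(w + 5)
Cancel the common factors (w + 3), (w + 5).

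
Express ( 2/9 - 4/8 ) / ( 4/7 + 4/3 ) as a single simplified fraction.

-7/48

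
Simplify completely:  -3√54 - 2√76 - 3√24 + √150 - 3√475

3√54 = 9*√6; 2√76 = 4*√19; 3√24 = 6*√6; √150 = 5*√6; 3√475 = 15*√19

-19*√19 - 10*√6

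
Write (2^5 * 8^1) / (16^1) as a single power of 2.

2^5 = 2^5; 8^1 = 2^3; 16^1 = 2^4
Combine exponents: 2^4

2^4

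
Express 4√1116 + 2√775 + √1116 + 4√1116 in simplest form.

4√1116 = 24*√31; 2√775 = 10*√31; √1116 = 6*√31; 4√1116 = 24*√31
Combine: (24 + 10 + 6 + 24)·√31 = 64*√31

64*√31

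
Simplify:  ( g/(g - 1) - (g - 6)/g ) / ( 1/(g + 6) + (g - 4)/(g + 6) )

Numerator: g/(g - 1) - (g - 6)/g = (7*g - 6)/(g**2 - g)
Denominator: 1/(g + 6) + (g - 4)/(g + 6) = (g - 3)/(g + 6)
Divide: ((7*g - 6)/(g**2 - g)) · ((g + 6)/(g - 3)) = (7*g**2 + 36*g - 36)/(g**3 - 4*g**2 + 3*g)

(7*g**2 + 36*g - 36)/(g**3 - 4*g**2 + 3*g)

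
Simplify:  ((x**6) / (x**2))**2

x**8

Inside the bracket: x**4
Raise to the power 2: x**8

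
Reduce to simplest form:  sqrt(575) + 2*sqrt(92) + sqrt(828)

15*sqrt(23)

sqrt(575) = 5*sqrt(23); 2*sqrt(92) = 4*sqrt(23); sqrt(828) = 6*sqrt(23)
Combine: (5 + 4 + 6)·sqrt(23) = 15*sqrt(23)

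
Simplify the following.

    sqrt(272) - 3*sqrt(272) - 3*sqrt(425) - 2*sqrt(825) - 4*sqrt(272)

sqrt(272) = 4*sqrt(17); 3*sqrt(272) = 12*sqrt(17); 3*sqrt(425) = 15*sqrt(17); 2*sqrt(825) = 10*sqrt(33); 4*sqrt(272) = 16*sqrt(17)

-39*sqrt(17) - 10*sqrt(33)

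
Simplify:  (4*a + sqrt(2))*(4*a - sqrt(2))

Difference of squares with P = 4*a, Q = sqrt(2).

16*a^2 - 2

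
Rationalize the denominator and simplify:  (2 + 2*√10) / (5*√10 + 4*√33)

Multiply numerator and denominator by -4*√33 + 5*√10.
Denominator becomes -278; numerator becomes -8*√330 - 8*√33 + 10*√10 + 100.

(-50 - 5*√10 + 4*√33 + 4*√330)/139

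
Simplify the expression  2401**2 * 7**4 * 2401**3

2401**2 = 7**8; 7**4 = 7**4; 2401**3 = 7**12
Combine exponents: 7**24

7**24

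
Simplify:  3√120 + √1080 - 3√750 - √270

-6*√30

3√120 = 6*√30; √1080 = 6*√30; 3√750 = 15*√30; √270 = 3*√30
Combine: (6 + 6 - 15 - 3)·√30 = -6*√30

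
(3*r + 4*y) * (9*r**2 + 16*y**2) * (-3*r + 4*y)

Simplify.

Telescope via difference of squares: ((4*y)+(3*r))((4*y)-(3*r)) = -9*r**2 + 16*y**2, then repeat with the next factor.

-81*r**4 + 256*y**4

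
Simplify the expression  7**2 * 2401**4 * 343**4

7**30

7**2 = 7**2; 2401**4 = 7**16; 343**4 = 7**12
Combine exponents: 7**30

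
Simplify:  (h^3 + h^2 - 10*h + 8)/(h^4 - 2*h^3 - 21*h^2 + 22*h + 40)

Factor: h^3 + h^2 - 10*h + 8 = (h + 4)*(h - 1)*(h - 2);  h^4 - 2*h^3 - 21*h^2 + 22*h + 40 = (h + 1)*(h - 2)*(h - 5)*(h + 4)
Cancel the common factors (h - 2), (h + 4).

(h - 1)/(h^2 - 4*h - 5)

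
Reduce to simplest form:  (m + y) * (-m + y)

Pair the conjugate factors: (y+m)(y-m) = -m^2 + y^2.

-m^2 + y^2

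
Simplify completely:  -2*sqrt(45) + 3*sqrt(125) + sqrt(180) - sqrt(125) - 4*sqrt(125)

2*sqrt(45) = 6*sqrt(5); 3*sqrt(125) = 15*sqrt(5); sqrt(180) = 6*sqrt(5); sqrt(125) = 5*sqrt(5); 4*sqrt(125) = 20*sqrt(5)
Combine: (-6 + 15 + 6 - 5 - 20)·sqrt(5) = -10*sqrt(5)

-10*sqrt(5)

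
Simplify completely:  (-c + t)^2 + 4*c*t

Expand the square and combine the 4*c*t term.

(c + t)^2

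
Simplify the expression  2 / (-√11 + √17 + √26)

Group as (√17 + √26) - √11; multiply by (√17 + √26) + √11, then rationalise the remaining surd.

(-16*√11 + √26 + 10*√17 + √4862)/186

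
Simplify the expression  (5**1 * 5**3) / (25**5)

5**1 = 5**1; 5**3 = 5**3; 25**5 = 5**10
Combine exponents: 5**(-6)

5**(-6)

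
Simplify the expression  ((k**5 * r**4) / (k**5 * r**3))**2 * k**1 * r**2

Inside the bracket: r**1
Raise to the power 2: r**2
Multiply by k**1 * r**2: add exponents.

k*r**4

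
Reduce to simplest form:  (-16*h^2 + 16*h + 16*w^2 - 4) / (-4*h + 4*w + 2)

Factor (4*w)^2 - (4*h - 2)^2 and cancel (-4*h + 4*w + 2).

4*h + 4*w - 2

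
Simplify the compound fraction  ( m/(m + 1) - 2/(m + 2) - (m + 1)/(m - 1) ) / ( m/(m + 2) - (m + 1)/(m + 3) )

Numerator: m/(m + 1) - 2/(m + 2) - (m + 1)/(m - 1) = (-5*m² - 7*m)/(m³ + 2*m² - m - 2)
Denominator: m/(m + 2) - (m + 1)/(m + 3) = -2/(m² + 5*m + 6)
Divide: ((-5*m² - 7*m)/(m³ + 2*m² - m - 2)) · (-m²/2 - 5*m/2 - 3) = (5*m³ + 22*m² + 21*m)/(2*m² - 2)

(5*m³ + 22*m² + 21*m)/(2*m² - 2)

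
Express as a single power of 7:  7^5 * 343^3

7^5 = 7^5; 343^3 = 7^9
Combine exponents: 7^14

7^14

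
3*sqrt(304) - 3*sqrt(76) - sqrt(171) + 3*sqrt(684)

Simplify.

21*sqrt(19)

3*sqrt(304) = 12*sqrt(19); 3*sqrt(76) = 6*sqrt(19); sqrt(171) = 3*sqrt(19); 3*sqrt(684) = 18*sqrt(19)
Combine: (12 - 6 - 3 + 18)·sqrt(19) = 21*sqrt(19)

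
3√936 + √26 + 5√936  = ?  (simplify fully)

49*√26

3√936 = 18*√26; √26 = √26; 5√936 = 30*√26
Combine: (18 + 1 + 30)·√26 = 49*√26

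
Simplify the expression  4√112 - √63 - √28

4√112 = 16*√7; √63 = 3*√7; √28 = 2*√7
Combine: (16 - 3 - 2)·√7 = 11*√7

11*√7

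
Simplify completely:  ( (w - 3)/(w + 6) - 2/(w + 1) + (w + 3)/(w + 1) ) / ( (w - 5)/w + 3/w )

(2*w**2 + 3*w)/(w**2 + 4*w - 12)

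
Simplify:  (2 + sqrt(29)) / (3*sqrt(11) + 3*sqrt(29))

(-sqrt(319) - 2*sqrt(11) + 2*sqrt(29) + 29)/54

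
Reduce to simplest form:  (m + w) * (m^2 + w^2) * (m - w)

m^4 - w^4

(m+w)(m-w) = m^2 - w^2; continue pairing.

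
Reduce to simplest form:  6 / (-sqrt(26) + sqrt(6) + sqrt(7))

-78*sqrt(26) - 150*sqrt(7) - 162*sqrt(6) - 24*sqrt(273)

Group as (sqrt(6) + sqrt(7)) - sqrt(26); multiply by (sqrt(6) + sqrt(7)) + sqrt(26), then rationalise the remaining surd.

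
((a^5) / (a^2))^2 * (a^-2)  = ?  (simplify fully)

a^4

Inside the bracket: a^3
Raise to the power 2: a^6
Multiply by (a^-2): add exponents.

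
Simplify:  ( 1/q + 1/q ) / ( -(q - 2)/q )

Numerator: 1/q + 1/q = 2/q
Denominator: -(q - 2)/q = (-q + 2)/q
Divide: (2/q) · (q/(-q + 2)) = -2/(q - 2)

-2/(q - 2)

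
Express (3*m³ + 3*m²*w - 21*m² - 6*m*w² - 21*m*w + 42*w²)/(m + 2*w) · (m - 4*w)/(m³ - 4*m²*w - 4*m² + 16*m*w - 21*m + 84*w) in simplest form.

(3*m - 3*w)/(m + 3)

Factor: 3*m³ + 3*m²*w - 21*m² - 6*m*w² - 21*m*w + 42*w² = 3·(m - w)·(m + 2*w)·(m - 7);  m³ - 4*m²*w - 4*m² + 16*m*w - 21*m + 84*w = (m + 3)·(m - 4*w)·(m - 7)
Cancel the common factors (m - 4*w), (m - 7), (m + 2*w).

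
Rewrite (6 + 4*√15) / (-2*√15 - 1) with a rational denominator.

(-114 - 8*√15)/59

Multiply numerator and denominator by -1 + 2*√15.
Denominator becomes -59; numerator becomes 8*√15 + 114.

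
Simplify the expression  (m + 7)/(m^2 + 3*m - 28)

Factor: m^2 + 3*m - 28 = (m - 4)*(m + 7)
Cancel the common factor (m + 7).

1/(m - 4)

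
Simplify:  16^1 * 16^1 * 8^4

16^1 = 2^4; 16^1 = 2^4; 8^4 = 2^12
Combine exponents: 2^20

2^20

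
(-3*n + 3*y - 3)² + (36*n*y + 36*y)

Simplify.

After expansion: 9*n² + 18*n*y + 18*n + 9*y² + 18*y + 9 — a perfect-square trinomial.

9*(n + y + 1)²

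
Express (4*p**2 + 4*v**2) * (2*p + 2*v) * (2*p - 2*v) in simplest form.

Pair the conjugate factors: ((2*p)+(2*v))((2*p)-(2*v)) = 4*p**2 - 4*v**2, then repeat with the next factor.

16*p**4 - 16*v**4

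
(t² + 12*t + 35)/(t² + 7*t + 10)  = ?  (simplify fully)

Factor: t² + 12*t + 35 = (t + 7)·(t + 5);  t² + 7*t + 10 = (t + 5)·(t + 2)
Cancel the common factor (t + 5).

(t + 7)/(t + 2)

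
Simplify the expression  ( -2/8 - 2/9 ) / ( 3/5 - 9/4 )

Numerator: -2/8 - 2/9 = -17/36
Denominator: 3/5 - 9/4 = -33/20
Divide: (-17/36) · (-20/33) = 85/297

85/297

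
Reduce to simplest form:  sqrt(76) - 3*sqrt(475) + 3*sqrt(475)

sqrt(76) = 2*sqrt(19); 3*sqrt(475) = 15*sqrt(19); 3*sqrt(475) = 15*sqrt(19)
Combine: (2 - 15 + 15)·sqrt(19) = 2*sqrt(19)

2*sqrt(19)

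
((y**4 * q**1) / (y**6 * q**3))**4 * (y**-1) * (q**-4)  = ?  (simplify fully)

Inside the bracket: (y**-2) * (q**-2)
Raise to the power 4: (y**-8) * (q**-8)
Multiply by (y**-1) * (q**-4): add exponents.

1/(q**12*y**9)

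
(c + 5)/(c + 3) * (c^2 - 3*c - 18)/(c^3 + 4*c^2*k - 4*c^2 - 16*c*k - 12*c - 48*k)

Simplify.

(c + 5)/(c^2 + 4*c*k + 2*c + 8*k)

Factor: c^2 - 3*c - 18 = (c - 6)*(c + 3);  c^3 + 4*c^2*k - 4*c^2 - 16*c*k - 12*c - 48*k = (c + 2)*(c + 4*k)*(c - 6)
Cancel the common factors (c - 6), (c + 3).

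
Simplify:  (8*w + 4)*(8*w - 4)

Difference of squares with P = 8*w, Q = 4.

64*w**2 - 16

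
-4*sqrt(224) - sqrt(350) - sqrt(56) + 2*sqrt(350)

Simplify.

-13*sqrt(14)

4*sqrt(224) = 16*sqrt(14); sqrt(350) = 5*sqrt(14); sqrt(56) = 2*sqrt(14); 2*sqrt(350) = 10*sqrt(14)
Combine: (-16 - 5 - 2 + 10)·sqrt(14) = -13*sqrt(14)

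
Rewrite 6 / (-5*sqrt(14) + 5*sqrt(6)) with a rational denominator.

Multiply numerator and denominator by 5*sqrt(6) + 5*sqrt(14).
Denominator becomes -200; numerator becomes 30*sqrt(6) + 30*sqrt(14).

(-3*sqrt(14) - 3*sqrt(6))/20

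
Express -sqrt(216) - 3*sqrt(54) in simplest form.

sqrt(216) = 6*sqrt(6); 3*sqrt(54) = 9*sqrt(6)
Combine: (-6 - 9)·sqrt(6) = -15*sqrt(6)

-15*sqrt(6)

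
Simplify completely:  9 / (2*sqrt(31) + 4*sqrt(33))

(-9*sqrt(31) + 18*sqrt(33))/202

Multiply numerator and denominator by -4*sqrt(33) + 2*sqrt(31).
Denominator becomes -404; numerator becomes -36*sqrt(33) + 18*sqrt(31).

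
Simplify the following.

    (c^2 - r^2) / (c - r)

Difference of squares: factor out (c - r).

c + r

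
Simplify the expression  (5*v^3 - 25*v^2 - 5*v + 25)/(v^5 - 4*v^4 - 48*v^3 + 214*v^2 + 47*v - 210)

5/(v^2 + v - 42)

Factor: 5*v^3 - 25*v^2 - 5*v + 25 = 5*(v + 1)*(v - 5)*(v - 1);  v^5 - 4*v^4 - 48*v^3 + 214*v^2 + 47*v - 210 = (v - 6)*(v + 1)*(v - 1)*(v + 7)*(v - 5)
Cancel the common factors (v - 1), (v - 5), (v + 1).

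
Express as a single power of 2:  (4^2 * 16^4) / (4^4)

2^12

4^2 = 2^4; 16^4 = 2^16; 4^4 = 2^8
Combine exponents: 2^12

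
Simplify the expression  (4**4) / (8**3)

4**4 = 2**8; 8**3 = 2**9
Combine exponents: 2**(-1)

2**(-1)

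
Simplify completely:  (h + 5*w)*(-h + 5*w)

Difference of squares with P = 5*w, Q = h.

-h**2 + 25*w**2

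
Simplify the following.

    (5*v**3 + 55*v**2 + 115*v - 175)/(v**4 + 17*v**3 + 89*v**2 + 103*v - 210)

Factor: 5*v**3 + 55*v**2 + 115*v - 175 = 5*(v + 5)*(v - 1)*(v + 7);  v**4 + 17*v**3 + 89*v**2 + 103*v - 210 = (v + 6)*(v - 1)*(v + 7)*(v + 5)
Cancel the common factors (v - 1), (v + 7), (v + 5).

5/(v + 6)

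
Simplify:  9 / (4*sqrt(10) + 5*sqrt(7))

(-12*sqrt(10) + 15*sqrt(7))/5

Multiply numerator and denominator by -4*sqrt(10) + 5*sqrt(7).
Denominator becomes 15; numerator becomes -36*sqrt(10) + 45*sqrt(7).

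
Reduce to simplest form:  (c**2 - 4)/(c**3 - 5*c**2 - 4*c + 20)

Factor: c**2 - 4 = (c + 2)*(c - 2);  c**3 - 5*c**2 - 4*c + 20 = (c + 2)*(c - 2)*(c - 5)
Cancel the common factors (c - 2), (c + 2).

1/(c - 5)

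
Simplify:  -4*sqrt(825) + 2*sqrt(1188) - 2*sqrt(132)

4*sqrt(825) = 20*sqrt(33); 2*sqrt(1188) = 12*sqrt(33); 2*sqrt(132) = 4*sqrt(33)
Combine: (-20 + 12 - 4)·sqrt(33) = -12*sqrt(33)

-12*sqrt(33)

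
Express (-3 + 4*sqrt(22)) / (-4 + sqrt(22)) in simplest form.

(13*sqrt(22) + 76)/6

Multiply numerator and denominator by -sqrt(22) - 4.
Denominator becomes -6; numerator becomes -76 - 13*sqrt(22).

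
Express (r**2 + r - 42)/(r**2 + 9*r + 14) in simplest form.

(r - 6)/(r + 2)

Factor: r**2 + r - 42 = (r - 6)*(r + 7);  r**2 + 9*r + 14 = (r + 7)*(r + 2)
Cancel the common factor (r + 7).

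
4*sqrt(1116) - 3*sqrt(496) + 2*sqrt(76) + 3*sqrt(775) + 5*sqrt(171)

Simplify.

19*sqrt(19) + 27*sqrt(31)

4*sqrt(1116) = 24*sqrt(31); 3*sqrt(496) = 12*sqrt(31); 2*sqrt(76) = 4*sqrt(19); 3*sqrt(775) = 15*sqrt(31); 5*sqrt(171) = 15*sqrt(19)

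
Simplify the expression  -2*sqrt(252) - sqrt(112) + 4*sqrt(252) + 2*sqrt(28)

12*sqrt(7)

2*sqrt(252) = 12*sqrt(7); sqrt(112) = 4*sqrt(7); 4*sqrt(252) = 24*sqrt(7); 2*sqrt(28) = 4*sqrt(7)
Combine: (-12 - 4 + 24 + 4)·sqrt(7) = 12*sqrt(7)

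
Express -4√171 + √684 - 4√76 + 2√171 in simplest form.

4√171 = 12*√19; √684 = 6*√19; 4√76 = 8*√19; 2√171 = 6*√19
Combine: (-12 + 6 - 8 + 6)·√19 = -8*√19

-8*√19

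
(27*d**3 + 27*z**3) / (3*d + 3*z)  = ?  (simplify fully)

9*d**2 - 9*d*z + 9*z**2

Factor as (a+b)(a**2-ab+b**2) with a=(3*d), b=(3*z).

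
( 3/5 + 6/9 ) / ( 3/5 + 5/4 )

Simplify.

76/111

Numerator: 3/5 + 6/9 = 19/15
Denominator: 3/5 + 5/4 = 37/20
Divide: (19/15) · (20/37) = 76/111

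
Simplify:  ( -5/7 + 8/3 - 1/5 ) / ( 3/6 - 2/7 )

368/45

Numerator: -5/7 + 8/3 - 1/5 = 184/105
Denominator: 3/6 - 2/7 = 3/14
Divide: (184/105) · (14/3) = 368/45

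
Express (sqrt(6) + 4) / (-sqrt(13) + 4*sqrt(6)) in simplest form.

(sqrt(78) + 4*sqrt(13) + 24 + 16*sqrt(6))/83

Multiply numerator and denominator by sqrt(13) + 4*sqrt(6).
Denominator becomes 83; numerator becomes sqrt(78) + 4*sqrt(13) + 24 + 16*sqrt(6).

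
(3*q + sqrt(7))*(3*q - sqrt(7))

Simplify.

9*q^2 - 7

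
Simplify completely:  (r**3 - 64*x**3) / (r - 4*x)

Apply the difference-of-cubes factorisation and cancel (r - 4*x).

r**2 + 4*r*x + 16*x**2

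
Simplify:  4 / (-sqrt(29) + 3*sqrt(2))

Multiply numerator and denominator by 3*sqrt(2) + sqrt(29).
Denominator becomes -11; numerator becomes 12*sqrt(2) + 4*sqrt(29).

(-4*sqrt(29) - 12*sqrt(2))/11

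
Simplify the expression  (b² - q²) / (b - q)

b + q

Difference of squares: factor out (b - q).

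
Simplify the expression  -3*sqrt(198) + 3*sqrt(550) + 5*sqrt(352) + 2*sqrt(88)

30*sqrt(22)

3*sqrt(198) = 9*sqrt(22); 3*sqrt(550) = 15*sqrt(22); 5*sqrt(352) = 20*sqrt(22); 2*sqrt(88) = 4*sqrt(22)
Combine: (-9 + 15 + 20 + 4)·sqrt(22) = 30*sqrt(22)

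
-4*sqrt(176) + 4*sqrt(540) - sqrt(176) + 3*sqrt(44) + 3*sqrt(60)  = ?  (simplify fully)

-14*sqrt(11) + 30*sqrt(15)

4*sqrt(176) = 16*sqrt(11); 4*sqrt(540) = 24*sqrt(15); sqrt(176) = 4*sqrt(11); 3*sqrt(44) = 6*sqrt(11); 3*sqrt(60) = 6*sqrt(15)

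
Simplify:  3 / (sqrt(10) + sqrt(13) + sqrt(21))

(-sqrt(2730) + sqrt(21) + 9*sqrt(13) + 12*sqrt(10))/86

Group as (sqrt(10) + sqrt(13)) + sqrt(21); multiply by (sqrt(10) + sqrt(13)) - sqrt(21), then rationalise the remaining surd.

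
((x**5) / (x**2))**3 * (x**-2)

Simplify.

x**7

Inside the bracket: x**3
Raise to the power 3: x**9
Multiply by (x**-2): add exponents.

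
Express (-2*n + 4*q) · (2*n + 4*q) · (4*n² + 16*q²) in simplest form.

-16*n⁴ + 256*q⁴

Pair the conjugate factors: ((4*q)+(2*n))((4*q)-(2*n)) = -4*n² + 16*q², then repeat with the next factor.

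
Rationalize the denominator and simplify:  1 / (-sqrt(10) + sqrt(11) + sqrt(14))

Group as (sqrt(11) + sqrt(14)) - sqrt(10); multiply by (sqrt(11) + sqrt(14)) + sqrt(10), then rationalise the remaining surd.

(-15*sqrt(10) + 7*sqrt(14) + 13*sqrt(11) + 4*sqrt(385))/391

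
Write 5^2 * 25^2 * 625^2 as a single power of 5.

5^14

5^2 = 5^2; 25^2 = 5^4; 625^2 = 5^8
Combine exponents: 5^14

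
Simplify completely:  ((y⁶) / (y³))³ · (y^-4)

y⁵

Inside the bracket: y³
Raise to the power 3: y⁹
Multiply by (y^-4): add exponents.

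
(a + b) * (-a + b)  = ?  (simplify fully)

-a^2 + b^2

Telescope via difference of squares: (b+a)(b-a) = -a^2 + b^2.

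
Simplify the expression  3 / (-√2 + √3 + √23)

Group as (√3 + √23) - √2; multiply by (√3 + √23) + √2, then rationalise the remaining surd.

(-11*√3 - √138 + 12*√2 + 9*√23)/50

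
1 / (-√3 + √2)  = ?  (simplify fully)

-√3 - √2

Multiply numerator and denominator by √2 + √3.
Denominator becomes -1; numerator becomes √2 + √3.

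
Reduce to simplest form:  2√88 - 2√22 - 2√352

2√88 = 4*√22; 2√22 = 2*√22; 2√352 = 8*√22
Combine: (4 - 2 - 8)·√22 = -6*√22

-6*√22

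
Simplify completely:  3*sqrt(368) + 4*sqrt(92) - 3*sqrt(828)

2*sqrt(23)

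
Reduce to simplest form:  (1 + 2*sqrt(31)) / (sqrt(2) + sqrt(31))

(-2*sqrt(62) - sqrt(2) + sqrt(31) + 62)/29

Multiply numerator and denominator by -sqrt(2) + sqrt(31).
Denominator becomes 29; numerator becomes -2*sqrt(62) - sqrt(2) + sqrt(31) + 62.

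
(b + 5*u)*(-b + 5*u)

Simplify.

-b^2 + 25*u^2

Product of conjugates: (P+Q)(P-Q) = P^2 - Q^2.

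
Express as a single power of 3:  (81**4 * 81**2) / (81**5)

3**4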